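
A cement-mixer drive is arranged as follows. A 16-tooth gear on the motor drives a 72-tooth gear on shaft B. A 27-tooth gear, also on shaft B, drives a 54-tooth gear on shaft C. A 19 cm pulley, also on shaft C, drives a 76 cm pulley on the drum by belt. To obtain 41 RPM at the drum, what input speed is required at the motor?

1476 RPM

Overall ratio R = 4.5 × 2 × 4 = 36.
Required input speed = output speed × R = 41 × 36 = 1476 RPM.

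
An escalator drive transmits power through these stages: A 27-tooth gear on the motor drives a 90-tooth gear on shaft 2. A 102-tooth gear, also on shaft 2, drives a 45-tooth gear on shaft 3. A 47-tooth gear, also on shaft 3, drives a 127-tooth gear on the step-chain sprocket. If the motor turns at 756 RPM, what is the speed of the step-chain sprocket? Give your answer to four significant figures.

190.3 RPM

Gear mesh: ratio = 90/27 = 3.3333, so shaft 2 turns at 756 / 3.3333 = 226.8 RPM.
Gear mesh: ratio = 45/102 = 0.44118, so shaft 3 turns at 226.8 / 0.44118 = 514.08 RPM.
Gear mesh: ratio = 127/47 = 2.7021, so the step-chain sprocket turns at 514.08 / 2.7021 = 190.25 RPM.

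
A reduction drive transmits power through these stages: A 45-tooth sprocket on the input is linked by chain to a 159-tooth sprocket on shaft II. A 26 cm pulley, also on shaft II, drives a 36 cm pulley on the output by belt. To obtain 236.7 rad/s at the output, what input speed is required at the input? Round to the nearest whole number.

Overall ratio R = 3.5333 × 1.3846 = 4.8923.
Required input speed = output speed × R = 236.7 × 4.8923 = 1158 rad/s.

1158 rad/s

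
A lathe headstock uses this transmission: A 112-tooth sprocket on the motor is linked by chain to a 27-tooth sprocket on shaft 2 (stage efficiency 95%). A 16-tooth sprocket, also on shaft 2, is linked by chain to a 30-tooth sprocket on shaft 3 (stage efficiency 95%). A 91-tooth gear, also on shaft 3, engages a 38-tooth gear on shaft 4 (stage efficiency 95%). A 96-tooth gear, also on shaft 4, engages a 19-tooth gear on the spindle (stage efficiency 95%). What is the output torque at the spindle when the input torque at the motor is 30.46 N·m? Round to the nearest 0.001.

Chain: ratio = 27/112 = 0.24107; torque at shaft 2 = 30.46 × 0.24107 × 0.95 = 6.9759 N·m.
Chain: ratio = 30/16 = 1.875; torque at shaft 3 = 6.9759 × 1.875 × 0.95 = 12.426 N·m.
Gear mesh: ratio = 38/91 = 0.41758; torque at shaft 4 = 12.426 × 0.41758 × 0.95 = 4.9294 N·m.
Gear mesh: ratio = 19/96 = 0.19792; torque at the spindle = 4.9294 × 0.19792 × 0.95 = 0.92682 N·m.

0.927 N·m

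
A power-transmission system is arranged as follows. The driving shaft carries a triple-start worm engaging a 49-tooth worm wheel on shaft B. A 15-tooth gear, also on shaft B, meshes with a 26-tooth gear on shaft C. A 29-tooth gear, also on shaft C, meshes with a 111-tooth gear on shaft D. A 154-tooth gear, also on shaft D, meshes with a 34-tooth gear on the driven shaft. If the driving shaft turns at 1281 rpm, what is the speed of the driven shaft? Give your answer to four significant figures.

53.54 rpm

Worm: ratio = 49/3 = 16.333, so shaft B turns at 1281 / 16.333 = 78.429 rpm.
Gear mesh: ratio = 26/15 = 1.7333, so shaft C turns at 78.429 / 1.7333 = 45.247 rpm.
Gear mesh: ratio = 111/29 = 3.8276, so shaft D turns at 45.247 / 3.8276 = 11.821 rpm.
Gear mesh: ratio = 34/154 = 0.22078, so the driven shaft turns at 11.821 / 0.22078 = 53.544 rpm.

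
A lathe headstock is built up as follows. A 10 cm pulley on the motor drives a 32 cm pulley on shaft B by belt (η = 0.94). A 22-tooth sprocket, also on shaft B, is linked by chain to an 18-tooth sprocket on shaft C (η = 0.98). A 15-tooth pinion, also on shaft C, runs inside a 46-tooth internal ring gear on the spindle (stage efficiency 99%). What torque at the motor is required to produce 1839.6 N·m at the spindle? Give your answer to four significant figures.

251.2 N·m

Overall ratio R = 3.2 × 0.81818 × 3.0667 = 8.0291; overall efficiency η = 0.94 × 0.98 × 0.99 = 0.9120.
Input torque = output torque / (R × η) = 1839.6 / (8.0291 × 0.9120) = 251.23 N·m.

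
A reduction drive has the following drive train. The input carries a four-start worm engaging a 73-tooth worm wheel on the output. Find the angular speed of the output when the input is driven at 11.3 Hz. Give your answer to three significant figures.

the input → the output (worm, 73/4): 11.3 ÷ 18.25 = 0.61918 Hz

0.619 Hz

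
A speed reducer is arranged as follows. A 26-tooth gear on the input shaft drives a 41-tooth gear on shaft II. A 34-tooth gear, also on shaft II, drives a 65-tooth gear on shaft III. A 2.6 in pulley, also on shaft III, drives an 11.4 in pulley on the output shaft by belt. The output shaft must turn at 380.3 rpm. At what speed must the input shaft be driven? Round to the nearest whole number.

Overall ratio R = 1.5769 × 1.9118 × 4.3846 = 13.218.
Required input speed = output speed × R = 380.3 × 13.218 = 5026.9 rpm.

5027 rpm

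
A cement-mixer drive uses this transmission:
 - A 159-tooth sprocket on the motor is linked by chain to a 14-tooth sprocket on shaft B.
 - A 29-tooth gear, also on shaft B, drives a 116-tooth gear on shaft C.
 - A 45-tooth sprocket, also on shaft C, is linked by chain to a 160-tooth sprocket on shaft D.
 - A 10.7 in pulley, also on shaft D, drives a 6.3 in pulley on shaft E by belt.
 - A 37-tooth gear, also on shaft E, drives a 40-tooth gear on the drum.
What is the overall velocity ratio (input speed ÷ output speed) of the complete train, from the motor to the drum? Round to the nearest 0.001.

0.797

Each stage contributes driven/driver: chain 14/159 = 0.08805, gear mesh 116/29 = 4, chain 160/45 = 3.5556, belt 6.3/10.7 = 0.58879, gear mesh 40/37 = 1.0811.
Overall: 0.08805 × 4 × 3.5556 × 0.58879 × 1.0811 = 0.7971.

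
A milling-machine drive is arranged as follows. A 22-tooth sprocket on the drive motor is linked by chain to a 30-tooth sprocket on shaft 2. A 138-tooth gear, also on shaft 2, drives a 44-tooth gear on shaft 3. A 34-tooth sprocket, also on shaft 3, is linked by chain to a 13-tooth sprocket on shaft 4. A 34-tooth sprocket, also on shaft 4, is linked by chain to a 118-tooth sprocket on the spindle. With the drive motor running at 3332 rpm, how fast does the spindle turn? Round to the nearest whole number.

Chain: ratio = 30/22 = 1.3636, so shaft 2 turns at 3332 / 1.3636 = 2443.5 rpm.
Gear mesh: ratio = 44/138 = 0.31884, so shaft 3 turns at 2443.5 / 0.31884 = 7663.6 rpm.
Chain: ratio = 13/34 = 0.38235, so shaft 4 turns at 7663.6 / 0.38235 = 20043 rpm.
Chain: ratio = 118/34 = 3.4706, so the spindle turns at 20043 / 3.4706 = 5775.2 rpm.

5775 rpm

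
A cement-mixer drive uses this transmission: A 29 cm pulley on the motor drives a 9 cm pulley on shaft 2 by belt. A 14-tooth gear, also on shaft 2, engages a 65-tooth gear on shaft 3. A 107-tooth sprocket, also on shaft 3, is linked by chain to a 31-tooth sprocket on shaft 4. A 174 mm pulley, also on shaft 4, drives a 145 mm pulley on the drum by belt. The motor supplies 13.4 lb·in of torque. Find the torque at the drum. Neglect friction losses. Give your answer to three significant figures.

4.66 lb·in

belt 9/29 = 0.31034 → τ = 13.4·0.31034 = 4.1586 lb·in
gear mesh 65/14 = 4.6429 → τ = 4.1586·4.6429 = 19.308 lb·in
chain 31/107 = 0.28972 → τ = 19.308·0.28972 = 5.5939 lb·in
belt 145/174 = 0.83333 → τ = 5.5939·0.83333 = 4.6616 lb·in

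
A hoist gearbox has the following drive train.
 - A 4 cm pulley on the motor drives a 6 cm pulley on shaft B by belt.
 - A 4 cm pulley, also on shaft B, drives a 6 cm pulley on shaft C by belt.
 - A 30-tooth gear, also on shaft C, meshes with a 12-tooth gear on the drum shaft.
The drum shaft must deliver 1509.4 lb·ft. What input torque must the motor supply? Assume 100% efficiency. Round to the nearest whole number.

1677 lb·ft

Overall ratio R = 1.5 × 1.5 × 0.4 = 0.9.
Input torque = output torque / R = 1509.4 / 0.9 = 1677.1 lb·ft.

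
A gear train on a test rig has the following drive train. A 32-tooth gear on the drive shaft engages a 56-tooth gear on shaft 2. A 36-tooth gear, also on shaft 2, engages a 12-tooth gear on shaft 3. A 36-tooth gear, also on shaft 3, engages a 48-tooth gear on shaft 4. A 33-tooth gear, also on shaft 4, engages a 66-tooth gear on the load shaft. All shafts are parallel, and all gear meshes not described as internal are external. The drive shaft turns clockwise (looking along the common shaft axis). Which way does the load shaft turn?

clockwise

the drive shaft → shaft 2: external mesh, 1 reversal → CCW.
shaft 2 → shaft 3: external mesh, 1 reversal → CW.
shaft 3 → shaft 4: external mesh, 1 reversal → CCW.
shaft 4 → the load shaft: external mesh, 1 reversal → CW.
4 reversals in total — an even number — so the load shaft turns the same way as the drive shaft.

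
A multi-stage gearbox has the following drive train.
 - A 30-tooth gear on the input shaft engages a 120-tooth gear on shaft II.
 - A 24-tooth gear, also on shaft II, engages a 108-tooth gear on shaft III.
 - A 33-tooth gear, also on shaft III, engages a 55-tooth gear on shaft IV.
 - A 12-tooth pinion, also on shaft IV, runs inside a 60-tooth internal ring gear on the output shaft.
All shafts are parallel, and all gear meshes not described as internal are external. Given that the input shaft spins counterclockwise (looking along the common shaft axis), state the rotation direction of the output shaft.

clockwise

the input shaft → shaft II: external mesh, 1 reversal → CW.
shaft II → shaft III: external mesh, 1 reversal → CCW.
shaft III → shaft IV: external mesh, 1 reversal → CW.
shaft IV → the output shaft: internal mesh, same direction → CW.
3 reversals in total — an odd number — so the output shaft turns opposite to the input shaft.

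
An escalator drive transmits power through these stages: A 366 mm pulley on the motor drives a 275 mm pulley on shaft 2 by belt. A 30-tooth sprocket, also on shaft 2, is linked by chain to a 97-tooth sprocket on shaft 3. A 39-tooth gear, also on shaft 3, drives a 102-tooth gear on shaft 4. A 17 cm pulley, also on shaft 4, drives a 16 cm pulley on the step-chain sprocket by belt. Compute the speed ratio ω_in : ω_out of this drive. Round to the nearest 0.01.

5.98

Each stage contributes driven/driver: belt 275/366 = 0.75137, chain 97/30 = 3.2333, gear mesh 102/39 = 2.6154, belt 16/17 = 0.94118.
Overall: 0.75137 × 3.2333 × 2.6154 × 0.94118 = 5.9801.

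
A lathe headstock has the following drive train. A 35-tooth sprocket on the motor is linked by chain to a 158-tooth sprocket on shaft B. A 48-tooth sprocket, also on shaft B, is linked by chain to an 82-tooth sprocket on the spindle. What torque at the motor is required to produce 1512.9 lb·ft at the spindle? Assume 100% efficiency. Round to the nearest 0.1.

Overall ratio R = 4.5143 × 1.7083 = 7.7119.
Input torque = output torque / R = 1512.9 / 7.7119 = 196.18 lb·ft.

196.2 lb·ft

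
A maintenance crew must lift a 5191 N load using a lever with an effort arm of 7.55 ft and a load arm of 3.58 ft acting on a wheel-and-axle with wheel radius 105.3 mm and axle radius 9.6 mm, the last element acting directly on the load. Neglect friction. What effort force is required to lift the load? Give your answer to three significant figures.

Lever MA = effort arm / load arm = 7.55/3.58 = 2.1089.
Wheel-and-axle MA = R/r = 105.3/9.6 = 10.969.
Combined ideal MA = 2.1089 × 10.969 = 23.132.
Effort = load / MA = 5191 / 23.132 = 224.4 N.

224 N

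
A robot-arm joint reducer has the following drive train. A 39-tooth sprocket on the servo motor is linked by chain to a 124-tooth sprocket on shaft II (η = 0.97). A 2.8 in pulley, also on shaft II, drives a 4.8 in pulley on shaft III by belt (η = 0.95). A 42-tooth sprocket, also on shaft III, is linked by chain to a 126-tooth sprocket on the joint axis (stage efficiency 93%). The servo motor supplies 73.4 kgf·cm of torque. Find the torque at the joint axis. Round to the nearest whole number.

chain 124/39 = 3.1795 → τ = 73.4·3.1795·0.97 = 226.37 kgf·cm
belt 4.8/2.8 = 1.7143 → τ = 226.37·1.7143·0.95 = 368.66 kgf·cm
chain 126/42 = 3 → τ = 368.66·3·0.93 = 1028.6 kgf·cm

1029 kgf·cm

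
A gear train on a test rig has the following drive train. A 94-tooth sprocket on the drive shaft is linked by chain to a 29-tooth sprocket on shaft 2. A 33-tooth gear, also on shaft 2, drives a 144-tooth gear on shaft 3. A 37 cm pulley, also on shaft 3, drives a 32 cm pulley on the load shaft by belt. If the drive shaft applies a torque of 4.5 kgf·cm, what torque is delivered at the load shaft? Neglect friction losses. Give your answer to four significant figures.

chain 29/94 = 0.30851 → τ = 4.5·0.30851 = 1.3883 kgf·cm
gear mesh 144/33 = 4.3636 → τ = 1.3883·4.3636 = 6.058 kgf·cm
belt 32/37 = 0.86486 → τ = 6.058·0.86486 = 5.2394 kgf·cm

5.239 kgf·cm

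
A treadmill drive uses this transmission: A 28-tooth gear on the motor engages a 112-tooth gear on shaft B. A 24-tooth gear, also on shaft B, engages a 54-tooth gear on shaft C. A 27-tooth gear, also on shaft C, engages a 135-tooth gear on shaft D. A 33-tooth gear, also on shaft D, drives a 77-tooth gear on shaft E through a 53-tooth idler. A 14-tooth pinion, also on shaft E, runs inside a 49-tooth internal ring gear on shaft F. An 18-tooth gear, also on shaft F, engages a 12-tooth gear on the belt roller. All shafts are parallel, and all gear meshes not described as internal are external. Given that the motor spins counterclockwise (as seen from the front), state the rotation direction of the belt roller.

the motor → shaft B: external mesh, 1 reversal → CW.
shaft B → shaft C: external mesh, 1 reversal → CCW.
shaft C → shaft D: external mesh, 1 reversal → CW.
shaft D → shaft E: driver → idler → driven is 2 external meshes, 2 reversals → CW.
shaft E → shaft F: internal mesh, same direction → CW.
shaft F → the belt roller: external mesh, 1 reversal → CCW.
6 reversals in total — an even number — so the belt roller turns the same way as the motor.

counterclockwise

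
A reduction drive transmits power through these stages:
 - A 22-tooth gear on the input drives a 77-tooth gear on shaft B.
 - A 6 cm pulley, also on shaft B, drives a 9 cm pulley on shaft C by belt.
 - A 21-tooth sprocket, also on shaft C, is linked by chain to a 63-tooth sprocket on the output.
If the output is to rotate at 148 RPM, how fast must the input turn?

2331 RPM

Overall ratio R = 3.5 × 1.5 × 3 = 15.75.
Required input speed = output speed × R = 148 × 15.75 = 2331 RPM.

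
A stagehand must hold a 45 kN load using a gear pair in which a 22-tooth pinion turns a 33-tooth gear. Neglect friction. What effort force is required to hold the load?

Gear pair MA = 33/22 = 1.5.
Effort = load / MA = 45 / 1.5 = 30 kN.

30 kN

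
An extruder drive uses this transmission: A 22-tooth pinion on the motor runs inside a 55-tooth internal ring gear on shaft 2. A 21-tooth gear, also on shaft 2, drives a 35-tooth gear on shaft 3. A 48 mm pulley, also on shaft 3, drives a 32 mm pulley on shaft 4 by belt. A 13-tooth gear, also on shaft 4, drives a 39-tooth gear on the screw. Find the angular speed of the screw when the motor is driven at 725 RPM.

internal gear 55/22 = 2.5 → 725/2.5 = 290 RPM
gear mesh 35/21 = 1.6667 → 290/1.6667 = 174 RPM
belt 32/48 = 0.66667 → 174/0.66667 = 261 RPM
gear mesh 39/13 = 3 → 261/3 = 87 RPM

87 RPM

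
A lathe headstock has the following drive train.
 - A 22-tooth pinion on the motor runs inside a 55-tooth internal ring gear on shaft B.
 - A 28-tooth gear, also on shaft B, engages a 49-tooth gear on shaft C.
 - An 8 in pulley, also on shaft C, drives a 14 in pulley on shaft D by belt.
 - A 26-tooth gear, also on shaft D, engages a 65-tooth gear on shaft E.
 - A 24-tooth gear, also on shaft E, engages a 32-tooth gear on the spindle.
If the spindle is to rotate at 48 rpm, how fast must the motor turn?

Overall ratio R = 2.5 × 1.75 × 1.75 × 2.5 × 1.3333 = 25.521.
Required input speed = output speed × R = 48 × 25.521 = 1225 rpm.

1225 rpm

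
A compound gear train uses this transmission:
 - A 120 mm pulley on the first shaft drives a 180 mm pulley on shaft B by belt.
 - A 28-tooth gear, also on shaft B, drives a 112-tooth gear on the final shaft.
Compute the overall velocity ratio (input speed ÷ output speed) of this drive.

Each stage contributes driven/driver: belt 180/120 = 1.5, gear mesh 112/28 = 4.
Overall: 1.5 × 4 = 6.

6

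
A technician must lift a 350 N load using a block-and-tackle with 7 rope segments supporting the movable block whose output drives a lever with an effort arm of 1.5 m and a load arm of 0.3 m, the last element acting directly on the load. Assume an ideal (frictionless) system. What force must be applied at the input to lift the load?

Block-and-tackle MA = number of supporting rope parts = 7.
Lever MA = effort arm / load arm = 1.5/0.3 = 5.
Combined ideal MA = 7 × 5 = 35.
Effort = load / MA = 350 / 35 = 10 N.

10 N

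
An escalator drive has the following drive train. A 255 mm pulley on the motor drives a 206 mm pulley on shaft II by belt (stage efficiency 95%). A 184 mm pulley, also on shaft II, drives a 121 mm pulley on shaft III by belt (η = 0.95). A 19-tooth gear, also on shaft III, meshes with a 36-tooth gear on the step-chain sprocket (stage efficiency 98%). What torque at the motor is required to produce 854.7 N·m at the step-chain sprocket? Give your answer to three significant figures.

Overall ratio R = 0.80784 × 0.65761 × 1.8947 = 1.0066; overall efficiency η = 0.95 × 0.95 × 0.98 = 0.8844.
Input torque = output torque / (R × η) = 854.7 / (1.0066 × 0.8844) = 960.06 N·m.

960 N·m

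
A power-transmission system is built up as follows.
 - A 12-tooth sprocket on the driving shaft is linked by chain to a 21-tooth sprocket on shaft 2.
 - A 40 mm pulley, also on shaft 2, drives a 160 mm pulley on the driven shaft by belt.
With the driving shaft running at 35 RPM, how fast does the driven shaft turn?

5 RPM

Chain: ratio = 21/12 = 1.75, so shaft 2 turns at 35 / 1.75 = 20 RPM.
Belt: ratio = 160/40 = 4, so the driven shaft turns at 20 / 4 = 5 RPM.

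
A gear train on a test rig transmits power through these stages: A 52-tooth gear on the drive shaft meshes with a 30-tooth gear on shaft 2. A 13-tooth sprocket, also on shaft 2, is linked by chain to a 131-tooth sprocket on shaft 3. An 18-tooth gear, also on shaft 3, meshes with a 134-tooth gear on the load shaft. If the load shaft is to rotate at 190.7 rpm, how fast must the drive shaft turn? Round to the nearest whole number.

8253 rpm

Overall ratio R = 0.57692 × 10.077 × 7.4444 = 43.279.
Required input speed = output speed × R = 190.7 × 43.279 = 8253.3 rpm.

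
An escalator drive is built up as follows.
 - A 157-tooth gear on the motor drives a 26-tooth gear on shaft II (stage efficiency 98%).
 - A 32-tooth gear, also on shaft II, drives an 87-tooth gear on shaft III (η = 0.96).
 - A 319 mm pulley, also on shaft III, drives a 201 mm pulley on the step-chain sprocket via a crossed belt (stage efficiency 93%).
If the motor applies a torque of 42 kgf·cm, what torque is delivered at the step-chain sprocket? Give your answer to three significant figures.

10.4 kgf·cm

gear mesh 26/157 = 0.16561 → τ = 42·0.16561·0.98 = 6.8163 kgf·cm
gear mesh 87/32 = 2.7188 → τ = 6.8163·2.7188·0.96 = 17.791 kgf·cm
belt 201/319 = 0.63009 → τ = 17.791·0.63009·0.93 = 10.425 kgf·cm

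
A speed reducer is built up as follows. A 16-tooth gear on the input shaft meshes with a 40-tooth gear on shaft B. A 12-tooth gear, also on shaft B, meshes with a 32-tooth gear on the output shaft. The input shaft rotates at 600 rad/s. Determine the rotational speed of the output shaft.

90 rad/s

Gear mesh: ratio = 40/16 = 2.5, so shaft B turns at 600 / 2.5 = 240 rad/s.
Gear mesh: ratio = 32/12 = 2.6667, so the output shaft turns at 240 / 2.6667 = 90 rad/s.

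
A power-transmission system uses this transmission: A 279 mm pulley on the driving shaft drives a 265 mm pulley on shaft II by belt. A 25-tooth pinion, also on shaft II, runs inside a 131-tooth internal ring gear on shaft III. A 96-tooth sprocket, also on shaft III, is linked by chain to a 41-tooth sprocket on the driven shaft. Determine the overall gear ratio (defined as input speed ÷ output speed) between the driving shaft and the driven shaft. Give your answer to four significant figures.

Each stage contributes driven/driver: belt 265/279 = 0.94982, internal gear 131/25 = 5.24, chain 41/96 = 0.42708.
Overall: 0.94982 × 5.24 × 0.42708 = 2.1256.

2.126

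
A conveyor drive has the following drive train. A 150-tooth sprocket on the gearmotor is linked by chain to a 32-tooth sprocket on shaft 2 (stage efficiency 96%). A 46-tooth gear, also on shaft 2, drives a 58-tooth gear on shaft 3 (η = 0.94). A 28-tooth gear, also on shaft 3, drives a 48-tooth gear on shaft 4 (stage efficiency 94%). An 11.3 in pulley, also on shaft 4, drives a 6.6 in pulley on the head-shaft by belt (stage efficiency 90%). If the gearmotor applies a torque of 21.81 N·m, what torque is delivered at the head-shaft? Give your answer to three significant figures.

4.48 N·m

After the chain (32/150): 21.81 × 0.21333 × 0.96 = 4.4667 N·m
After the gear mesh (58/46): 4.4667 × 1.2609 × 0.94 = 5.294 N·m
After the gear mesh (48/28): 5.294 × 1.7143 × 0.94 = 8.5309 N·m
After the belt (6.6/11.3): 8.5309 × 0.58407 × 0.90 = 4.4844 N·m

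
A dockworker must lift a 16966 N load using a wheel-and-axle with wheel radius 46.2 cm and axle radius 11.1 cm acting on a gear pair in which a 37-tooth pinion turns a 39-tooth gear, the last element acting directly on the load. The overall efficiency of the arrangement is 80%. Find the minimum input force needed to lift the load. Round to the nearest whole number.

4834 N

Wheel-and-axle MA = R/r = 46.2/11.1 = 4.1622.
Gear pair MA = 39/37 = 1.0541.
Combined ideal MA = 4.1622 × 1.0541 = 4.3871.
Actual MA = 4.3871 × 0.80 = 3.5097.
Effort = load / actual MA = 16966 / 3.5097 = 4834 N.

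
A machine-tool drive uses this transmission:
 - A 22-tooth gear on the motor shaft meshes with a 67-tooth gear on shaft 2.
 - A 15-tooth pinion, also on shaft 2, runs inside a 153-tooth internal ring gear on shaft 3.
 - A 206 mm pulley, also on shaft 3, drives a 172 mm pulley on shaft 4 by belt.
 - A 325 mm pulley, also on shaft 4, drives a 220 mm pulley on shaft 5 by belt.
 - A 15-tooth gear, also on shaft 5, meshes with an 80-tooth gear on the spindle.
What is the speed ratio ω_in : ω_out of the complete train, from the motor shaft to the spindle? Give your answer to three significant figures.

Each stage contributes driven/driver: gear mesh 67/22 = 3.0455, internal gear 153/15 = 10.2, belt 172/206 = 0.83495, belt 220/325 = 0.67692, gear mesh 80/15 = 5.3333.
Overall: 3.0455 × 10.2 × 0.83495 × 0.67692 × 5.3333 = 93.638.

93.6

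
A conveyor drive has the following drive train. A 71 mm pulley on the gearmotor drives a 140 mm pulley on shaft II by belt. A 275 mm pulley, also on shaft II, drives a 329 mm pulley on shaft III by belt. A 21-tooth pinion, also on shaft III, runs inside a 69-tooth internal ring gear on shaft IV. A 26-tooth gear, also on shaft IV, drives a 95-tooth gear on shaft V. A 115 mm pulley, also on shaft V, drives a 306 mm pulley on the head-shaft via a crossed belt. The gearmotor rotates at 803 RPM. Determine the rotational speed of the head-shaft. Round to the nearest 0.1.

10.7 RPM

belt 140/71 = 1.9718 → 803/1.9718 = 407.24 RPM
belt 329/275 = 1.1964 → 407.24/1.1964 = 340.39 RPM
internal gear 69/21 = 3.2857 → 340.39/3.2857 = 103.6 RPM
gear mesh 95/26 = 3.6538 → 103.6/3.6538 = 28.353 RPM
belt 306/115 = 2.6609 → 28.353/2.6609 = 10.656 RPM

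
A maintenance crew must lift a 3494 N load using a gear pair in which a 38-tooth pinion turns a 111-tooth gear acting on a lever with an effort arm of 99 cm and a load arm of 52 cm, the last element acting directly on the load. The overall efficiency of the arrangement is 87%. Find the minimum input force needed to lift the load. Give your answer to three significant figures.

722 N

Gear pair MA = 111/38 = 2.9211.
Lever MA = effort arm / load arm = 99/52 = 1.9038.
Combined ideal MA = 2.9211 × 1.9038 = 5.5612.
Actual MA = 5.5612 × 0.87 = 4.8383.
Effort = load / actual MA = 3494 / 4.8383 = 722.16 N.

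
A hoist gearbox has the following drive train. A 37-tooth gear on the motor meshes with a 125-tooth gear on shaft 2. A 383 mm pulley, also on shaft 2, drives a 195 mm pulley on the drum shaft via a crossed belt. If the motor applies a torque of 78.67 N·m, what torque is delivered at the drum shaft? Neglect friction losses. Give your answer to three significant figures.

135 N·m

After the gear mesh (125/37): 78.67 × 3.3784 = 265.78 N·m
After the belt (195/383): 265.78 × 0.50914 = 135.32 N·m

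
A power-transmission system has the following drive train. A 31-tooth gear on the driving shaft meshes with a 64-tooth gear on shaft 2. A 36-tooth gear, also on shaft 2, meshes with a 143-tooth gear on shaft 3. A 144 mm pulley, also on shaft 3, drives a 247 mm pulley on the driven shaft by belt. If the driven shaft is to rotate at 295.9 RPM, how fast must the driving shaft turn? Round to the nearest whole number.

4162 RPM

Overall ratio R = 2.0645 × 3.9722 × 1.7153 = 14.067.
Required input speed = output speed × R = 295.9 × 14.067 = 4162.3 RPM.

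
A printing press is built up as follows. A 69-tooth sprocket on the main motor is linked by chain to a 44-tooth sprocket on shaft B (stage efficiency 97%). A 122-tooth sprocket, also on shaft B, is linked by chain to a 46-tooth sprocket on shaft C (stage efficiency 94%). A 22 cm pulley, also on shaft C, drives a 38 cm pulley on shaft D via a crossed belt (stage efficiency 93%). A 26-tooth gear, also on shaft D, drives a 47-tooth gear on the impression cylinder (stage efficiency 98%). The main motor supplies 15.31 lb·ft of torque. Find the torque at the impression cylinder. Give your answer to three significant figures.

After the chain (44/69): 15.31 × 0.63768 × 0.97 = 9.47 lb·ft
After the chain (46/122): 9.47 × 0.37705 × 0.94 = 3.3564 lb·ft
After the belt (38/22): 3.3564 × 1.7273 × 0.93 = 5.3916 lb·ft
After the gear mesh (47/26): 5.3916 × 1.8077 × 0.98 = 9.5515 lb·ft

9.55 lb·ft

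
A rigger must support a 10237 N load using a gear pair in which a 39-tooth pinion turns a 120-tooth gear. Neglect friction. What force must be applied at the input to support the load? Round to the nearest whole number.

3327 N

Gear pair MA = 120/39 = 3.0769.
Effort = load / MA = 10237 / 3.0769 = 3327 N.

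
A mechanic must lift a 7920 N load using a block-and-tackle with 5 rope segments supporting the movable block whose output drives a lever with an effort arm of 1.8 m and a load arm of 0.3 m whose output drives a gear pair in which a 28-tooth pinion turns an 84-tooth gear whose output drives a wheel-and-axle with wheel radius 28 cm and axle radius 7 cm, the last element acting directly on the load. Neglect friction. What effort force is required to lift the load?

Block-and-tackle MA = number of supporting rope parts = 5.
Lever MA = effort arm / load arm = 1.8/0.3 = 6.
Gear pair MA = 84/28 = 3.
Wheel-and-axle MA = R/r = 28/7 = 4.
Combined ideal MA = 5 × 6 × 3 × 4 = 360.
Effort = load / MA = 7920 / 360 = 22 N.

22 N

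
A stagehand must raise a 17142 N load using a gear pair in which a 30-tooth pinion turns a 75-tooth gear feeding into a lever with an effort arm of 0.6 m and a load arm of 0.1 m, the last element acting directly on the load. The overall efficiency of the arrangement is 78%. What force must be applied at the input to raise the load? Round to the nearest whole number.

1465 N

Gear pair MA = 75/30 = 2.5.
Lever MA = effort arm / load arm = 0.6/0.1 = 6.
Combined ideal MA = 2.5 × 6 = 15.
Actual MA = 15 × 0.78 = 11.7.
Effort = load / actual MA = 17142 / 11.7 = 1465.1 N.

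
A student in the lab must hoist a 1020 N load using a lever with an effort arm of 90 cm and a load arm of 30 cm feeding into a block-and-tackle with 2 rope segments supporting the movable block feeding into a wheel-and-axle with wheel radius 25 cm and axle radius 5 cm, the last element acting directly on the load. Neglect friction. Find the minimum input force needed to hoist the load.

Lever MA = effort arm / load arm = 90/30 = 3.
Block-and-tackle MA = number of supporting rope parts = 2.
Wheel-and-axle MA = R/r = 25/5 = 5.
Combined ideal MA = 3 × 2 × 5 = 30.
Effort = load / MA = 1020 / 30 = 34 N.

34 N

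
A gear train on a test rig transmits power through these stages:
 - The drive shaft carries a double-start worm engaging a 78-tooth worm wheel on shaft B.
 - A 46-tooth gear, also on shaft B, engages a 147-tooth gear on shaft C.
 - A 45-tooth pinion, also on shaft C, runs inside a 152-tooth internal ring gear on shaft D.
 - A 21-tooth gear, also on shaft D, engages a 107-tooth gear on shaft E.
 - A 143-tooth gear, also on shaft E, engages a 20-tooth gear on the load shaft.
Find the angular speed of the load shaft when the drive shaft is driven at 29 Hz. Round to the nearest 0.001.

0.097 Hz

Worm: ratio = 78/2 = 39, so shaft B turns at 29 / 39 = 0.74359 Hz.
Gear mesh: ratio = 147/46 = 3.1957, so shaft C turns at 0.74359 / 3.1957 = 0.23269 Hz.
Internal gear: ratio = 152/45 = 3.3778, so shaft D turns at 0.23269 / 3.3778 = 0.068888 Hz.
Gear mesh: ratio = 107/21 = 5.0952, so shaft E turns at 0.068888 / 5.0952 = 0.01352 Hz.
Gear mesh: ratio = 20/143 = 0.13986, so the load shaft turns at 0.01352 / 0.13986 = 0.096668 Hz.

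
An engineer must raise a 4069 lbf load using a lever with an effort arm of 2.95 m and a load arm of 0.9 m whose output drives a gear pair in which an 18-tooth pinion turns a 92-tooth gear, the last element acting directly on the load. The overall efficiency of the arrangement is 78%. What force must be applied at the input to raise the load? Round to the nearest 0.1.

Lever MA = effort arm / load arm = 2.95/0.9 = 3.2778.
Gear pair MA = 92/18 = 5.1111.
Combined ideal MA = 3.2778 × 5.1111 = 16.753.
Actual MA = 16.753 × 0.78 = 13.067.
Effort = load / actual MA = 4069 / 13.067 = 311.39 lbf.

311.4 lbf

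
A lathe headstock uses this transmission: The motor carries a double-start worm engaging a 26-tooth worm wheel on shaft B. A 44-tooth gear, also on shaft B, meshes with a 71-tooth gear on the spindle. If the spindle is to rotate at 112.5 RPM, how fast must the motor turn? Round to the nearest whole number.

2360 RPM

Overall ratio R = 13 × 1.6136 = 20.977.
Required input speed = output speed × R = 112.5 × 20.977 = 2359.9 RPM.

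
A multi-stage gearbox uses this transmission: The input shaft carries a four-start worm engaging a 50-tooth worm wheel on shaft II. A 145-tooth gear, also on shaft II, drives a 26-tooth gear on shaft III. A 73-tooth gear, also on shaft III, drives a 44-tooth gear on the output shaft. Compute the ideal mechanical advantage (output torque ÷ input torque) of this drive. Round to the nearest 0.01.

1.35

Each stage contributes driven/driver: worm 50/4 = 12.5, gear mesh 26/145 = 0.17931, gear mesh 44/73 = 0.60274.
Overall: 12.5 × 0.17931 × 0.60274 = 1.351.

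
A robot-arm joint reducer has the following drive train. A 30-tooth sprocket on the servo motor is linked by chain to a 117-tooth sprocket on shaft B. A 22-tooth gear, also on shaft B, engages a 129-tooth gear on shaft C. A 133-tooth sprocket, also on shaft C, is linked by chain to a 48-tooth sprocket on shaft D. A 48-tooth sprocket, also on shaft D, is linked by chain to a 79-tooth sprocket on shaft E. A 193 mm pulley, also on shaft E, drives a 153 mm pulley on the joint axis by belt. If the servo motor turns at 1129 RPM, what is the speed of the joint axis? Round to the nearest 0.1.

104.8 RPM

the servo motor → shaft B (chain, 117/30): 1129 ÷ 3.9 = 289.49 RPM
shaft B → shaft C (gear mesh, 129/22): 289.49 ÷ 5.8636 = 49.37 RPM
shaft C → shaft D (chain, 48/133): 49.37 ÷ 0.3609 = 136.8 RPM
shaft D → shaft E (chain, 79/48): 136.8 ÷ 1.6458 = 83.116 RPM
shaft E → the joint axis (belt, 153/193): 83.116 ÷ 0.79275 = 104.85 RPM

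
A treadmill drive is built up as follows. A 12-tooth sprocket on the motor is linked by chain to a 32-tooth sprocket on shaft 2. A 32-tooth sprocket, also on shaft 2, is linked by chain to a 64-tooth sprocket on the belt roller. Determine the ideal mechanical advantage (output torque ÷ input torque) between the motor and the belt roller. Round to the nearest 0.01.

Each stage contributes driven/driver: chain 32/12 = 2.6667, chain 64/32 = 2.
Overall: 2.6667 × 2 = 5.3333.

5.33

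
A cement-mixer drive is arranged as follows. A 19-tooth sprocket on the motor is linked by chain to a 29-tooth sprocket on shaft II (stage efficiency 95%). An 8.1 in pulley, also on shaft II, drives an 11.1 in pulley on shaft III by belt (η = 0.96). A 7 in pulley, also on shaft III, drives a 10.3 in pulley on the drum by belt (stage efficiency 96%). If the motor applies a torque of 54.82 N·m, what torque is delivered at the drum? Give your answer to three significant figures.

148 N·m

Chain: ratio = 29/19 = 1.5263; torque at shaft II = 54.82 × 1.5263 × 0.95 = 79.489 N·m.
Belt: ratio = 11.1/8.1 = 1.3704; torque at shaft III = 79.489 × 1.3704 × 0.96 = 104.57 N·m.
Belt: ratio = 10.3/7 = 1.4714; torque at the drum = 104.57 × 1.4714 × 0.96 = 147.72 N·m.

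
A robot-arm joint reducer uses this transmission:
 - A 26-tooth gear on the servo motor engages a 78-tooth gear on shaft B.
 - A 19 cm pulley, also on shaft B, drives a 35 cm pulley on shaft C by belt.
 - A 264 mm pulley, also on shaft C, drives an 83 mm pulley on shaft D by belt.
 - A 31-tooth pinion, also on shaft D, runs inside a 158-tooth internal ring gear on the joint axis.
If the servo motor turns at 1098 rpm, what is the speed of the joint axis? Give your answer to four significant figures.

124.0 rpm

Gear mesh: ratio = 78/26 = 3, so shaft B turns at 1098 / 3 = 366 rpm.
Belt: ratio = 35/19 = 1.8421, so shaft C turns at 366 / 1.8421 = 198.69 rpm.
Belt: ratio = 83/264 = 0.31439, so shaft D turns at 198.69 / 0.31439 = 631.96 rpm.
Internal gear: ratio = 158/31 = 5.0968, so the joint axis turns at 631.96 / 5.0968 = 123.99 rpm.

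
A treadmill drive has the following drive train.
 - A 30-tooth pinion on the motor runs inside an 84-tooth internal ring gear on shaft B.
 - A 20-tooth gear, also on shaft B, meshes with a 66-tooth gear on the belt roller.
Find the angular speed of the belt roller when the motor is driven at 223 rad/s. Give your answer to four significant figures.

24.13 rad/s

Internal gear: ratio = 84/30 = 2.8, so shaft B turns at 223 / 2.8 = 79.643 rad/s.
Gear mesh: ratio = 66/20 = 3.3, so the belt roller turns at 79.643 / 3.3 = 24.134 rad/s.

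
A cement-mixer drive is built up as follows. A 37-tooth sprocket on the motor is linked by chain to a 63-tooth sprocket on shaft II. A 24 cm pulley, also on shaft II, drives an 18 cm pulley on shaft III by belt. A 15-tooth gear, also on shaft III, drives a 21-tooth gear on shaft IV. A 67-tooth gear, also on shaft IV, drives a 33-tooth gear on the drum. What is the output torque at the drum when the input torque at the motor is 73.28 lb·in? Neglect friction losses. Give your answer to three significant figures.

64.5 lb·in

chain 63/37 = 1.7027 → τ = 73.28·1.7027 = 124.77 lb·in
belt 18/24 = 0.75 → τ = 124.77·0.75 = 93.581 lb·in
gear mesh 21/15 = 1.4 → τ = 93.581·1.4 = 131.01 lb·in
gear mesh 33/67 = 0.49254 → τ = 131.01·0.49254 = 64.529 lb·in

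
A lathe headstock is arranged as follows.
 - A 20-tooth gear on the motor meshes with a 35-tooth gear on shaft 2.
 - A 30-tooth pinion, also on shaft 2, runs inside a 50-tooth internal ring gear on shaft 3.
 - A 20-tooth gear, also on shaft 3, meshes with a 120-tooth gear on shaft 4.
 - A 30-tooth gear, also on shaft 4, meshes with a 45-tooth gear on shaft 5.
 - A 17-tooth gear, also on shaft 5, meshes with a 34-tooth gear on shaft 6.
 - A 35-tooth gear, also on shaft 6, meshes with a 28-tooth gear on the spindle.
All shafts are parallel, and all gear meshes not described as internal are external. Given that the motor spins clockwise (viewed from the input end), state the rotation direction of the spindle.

the motor → shaft 2: external mesh, 1 reversal → CCW.
shaft 2 → shaft 3: internal mesh, same direction → CCW.
shaft 3 → shaft 4: external mesh, 1 reversal → CW.
shaft 4 → shaft 5: external mesh, 1 reversal → CCW.
shaft 5 → shaft 6: external mesh, 1 reversal → CW.
shaft 6 → the spindle: external mesh, 1 reversal → CCW.
5 reversals in total — an odd number — so the spindle turns opposite to the motor.

counterclockwise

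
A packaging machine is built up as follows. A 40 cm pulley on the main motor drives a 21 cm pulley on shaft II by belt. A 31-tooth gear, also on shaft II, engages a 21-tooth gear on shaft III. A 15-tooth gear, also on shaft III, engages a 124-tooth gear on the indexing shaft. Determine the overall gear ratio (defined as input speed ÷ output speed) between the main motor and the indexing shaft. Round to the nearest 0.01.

2.94

Each stage contributes driven/driver: belt 21/40 = 0.525, gear mesh 21/31 = 0.67742, gear mesh 124/15 = 8.2667.
Overall: 0.525 × 0.67742 × 8.2667 = 2.94.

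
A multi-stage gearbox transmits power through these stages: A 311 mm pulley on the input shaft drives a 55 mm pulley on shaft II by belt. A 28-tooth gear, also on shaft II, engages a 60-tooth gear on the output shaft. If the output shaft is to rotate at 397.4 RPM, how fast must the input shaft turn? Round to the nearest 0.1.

150.6 RPM

Overall ratio R = 0.17685 × 2.1429 = 0.37896.
Required input speed = output speed × R = 397.4 × 0.37896 = 150.6 RPM.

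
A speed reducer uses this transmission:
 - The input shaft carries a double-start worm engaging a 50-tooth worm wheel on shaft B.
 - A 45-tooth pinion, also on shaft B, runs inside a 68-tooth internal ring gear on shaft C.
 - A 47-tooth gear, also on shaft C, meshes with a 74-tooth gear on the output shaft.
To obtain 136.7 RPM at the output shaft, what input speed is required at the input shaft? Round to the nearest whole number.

Overall ratio R = 25 × 1.5111 × 1.5745 = 59.48.
Required input speed = output speed × R = 136.7 × 59.48 = 8130.9 RPM.

8131 RPM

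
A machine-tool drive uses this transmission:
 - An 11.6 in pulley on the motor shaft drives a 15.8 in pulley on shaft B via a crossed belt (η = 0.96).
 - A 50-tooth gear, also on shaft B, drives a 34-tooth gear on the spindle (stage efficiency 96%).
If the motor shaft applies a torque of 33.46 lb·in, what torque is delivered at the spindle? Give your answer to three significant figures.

After the belt (15.8/11.6): 33.46 × 1.3621 × 0.96 = 43.752 lb·in
After the gear mesh (34/50): 43.752 × 0.68 × 0.96 = 28.561 lb·in

28.6 lb·in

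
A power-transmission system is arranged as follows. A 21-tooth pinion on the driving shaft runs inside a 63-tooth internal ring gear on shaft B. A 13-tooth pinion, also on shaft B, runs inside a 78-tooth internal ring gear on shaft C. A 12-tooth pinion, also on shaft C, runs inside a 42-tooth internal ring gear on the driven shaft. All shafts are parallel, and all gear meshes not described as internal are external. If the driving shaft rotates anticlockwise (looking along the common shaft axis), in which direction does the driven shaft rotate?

anticlockwise

the driving shaft → shaft B: internal mesh, same direction → CCW.
shaft B → shaft C: internal mesh, same direction → CCW.
shaft C → the driven shaft: internal mesh, same direction → CCW.
0 reversals in total — an even number — so the driven shaft turns the same way as the driving shaft.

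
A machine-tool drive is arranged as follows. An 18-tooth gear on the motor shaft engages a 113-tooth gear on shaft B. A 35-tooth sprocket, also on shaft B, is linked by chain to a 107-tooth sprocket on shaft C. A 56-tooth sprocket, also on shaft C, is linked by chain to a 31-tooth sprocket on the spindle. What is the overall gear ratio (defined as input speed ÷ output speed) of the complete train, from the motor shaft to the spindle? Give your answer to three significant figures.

Each stage contributes driven/driver: gear mesh 113/18 = 6.2778, chain 107/35 = 3.0571, chain 31/56 = 0.55357.
Overall: 6.2778 × 3.0571 × 0.55357 = 10.624.

10.6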